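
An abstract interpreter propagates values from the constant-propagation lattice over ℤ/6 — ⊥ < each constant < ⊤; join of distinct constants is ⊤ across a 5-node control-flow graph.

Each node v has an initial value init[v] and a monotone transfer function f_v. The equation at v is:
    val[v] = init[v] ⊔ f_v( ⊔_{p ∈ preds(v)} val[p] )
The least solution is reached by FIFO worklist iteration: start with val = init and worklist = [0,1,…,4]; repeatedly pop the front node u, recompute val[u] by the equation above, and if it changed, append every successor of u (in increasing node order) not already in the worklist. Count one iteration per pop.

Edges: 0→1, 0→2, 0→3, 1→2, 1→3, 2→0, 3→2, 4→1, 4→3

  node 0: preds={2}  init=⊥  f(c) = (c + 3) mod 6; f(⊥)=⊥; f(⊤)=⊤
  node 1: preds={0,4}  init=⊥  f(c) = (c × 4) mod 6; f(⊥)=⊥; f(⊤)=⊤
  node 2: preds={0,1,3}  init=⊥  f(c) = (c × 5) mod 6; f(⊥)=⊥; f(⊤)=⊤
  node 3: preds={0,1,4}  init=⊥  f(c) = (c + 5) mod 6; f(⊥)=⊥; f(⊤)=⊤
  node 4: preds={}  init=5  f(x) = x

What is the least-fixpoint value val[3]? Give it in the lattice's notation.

Worklist (13 pops):
  #1 pop 0: in=⊥ → ⊥ (no change)
  #2 pop 1: in=5 → 2 (was ⊥); enqueue []
  #3 pop 2: in=2 → 4 (was ⊥); enqueue [0]
  #4 pop 3: in=⊤ → ⊤ (was ⊥); enqueue [2]
  #5 pop 4: in=⊥ → 5 (no change)
  #6 pop 0: in=4 → 1 (was ⊥); enqueue [1,3]
  #7 pop 2: in=⊤ → ⊤ (was 4); enqueue [0]
  #8 pop 1: in=⊤ → ⊤ (was 2); enqueue [2]
  #9 pop 3: in=⊤ → ⊤ (no change)
  #10 pop 0: in=⊤ → ⊤ (was 1); enqueue [1,3]
  #11 pop 2: in=⊤ → ⊤ (no change)
  #12 pop 1: in=⊤ → ⊤ (no change)
  #13 pop 3: in=⊤ → ⊤ (no change)

Fixpoint:
  val[0] = ⊤
  val[1] = ⊤
  val[2] = ⊤
  val[3] = ⊤
  val[4] = 5

⊤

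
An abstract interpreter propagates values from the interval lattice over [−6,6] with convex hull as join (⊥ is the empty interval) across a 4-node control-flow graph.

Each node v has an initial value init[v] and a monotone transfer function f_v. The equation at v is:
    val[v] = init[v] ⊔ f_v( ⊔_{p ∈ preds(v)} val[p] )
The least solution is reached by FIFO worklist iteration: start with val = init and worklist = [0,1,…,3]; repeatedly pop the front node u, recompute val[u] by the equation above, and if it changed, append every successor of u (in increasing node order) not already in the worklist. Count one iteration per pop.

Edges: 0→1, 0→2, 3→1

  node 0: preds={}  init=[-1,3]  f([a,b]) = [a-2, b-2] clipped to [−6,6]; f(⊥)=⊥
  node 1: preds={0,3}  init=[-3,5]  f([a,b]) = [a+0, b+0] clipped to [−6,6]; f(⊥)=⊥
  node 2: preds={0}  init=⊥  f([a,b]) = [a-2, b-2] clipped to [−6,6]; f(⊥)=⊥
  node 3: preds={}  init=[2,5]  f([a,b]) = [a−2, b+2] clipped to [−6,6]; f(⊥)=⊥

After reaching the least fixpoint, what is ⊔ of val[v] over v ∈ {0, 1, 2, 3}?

[-3,5]

Trace (4 dequeues):
  [1] u=0 | in ⊥ | out [-1,3] | ==
  [2] u=1 | in [-1,5] | out [-3,5] | ==
  [3] u=2 | in [-1,3] | out [-3,1] | prev ⊥ | push {}
  [4] u=3 | in ⊥ | out [2,5] | ==

Converged values:
  [0] [-1,3]
  [1] [-3,5]
  [2] [-3,1]
  [3] [2,5]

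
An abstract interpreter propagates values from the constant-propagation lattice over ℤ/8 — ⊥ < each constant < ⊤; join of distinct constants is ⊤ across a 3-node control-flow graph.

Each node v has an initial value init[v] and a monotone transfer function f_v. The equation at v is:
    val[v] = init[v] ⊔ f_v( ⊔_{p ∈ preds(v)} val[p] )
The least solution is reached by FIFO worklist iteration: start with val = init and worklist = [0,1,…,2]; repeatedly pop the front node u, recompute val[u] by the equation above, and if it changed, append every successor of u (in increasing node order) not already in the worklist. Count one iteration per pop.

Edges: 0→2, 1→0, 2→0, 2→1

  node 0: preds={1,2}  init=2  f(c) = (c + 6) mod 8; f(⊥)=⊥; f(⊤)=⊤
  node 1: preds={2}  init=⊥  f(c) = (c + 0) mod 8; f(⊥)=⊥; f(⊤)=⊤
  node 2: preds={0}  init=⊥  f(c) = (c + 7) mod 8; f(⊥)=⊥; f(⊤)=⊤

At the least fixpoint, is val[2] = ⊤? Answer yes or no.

yes

Trace (9 dequeues):
  [1] u=0 | in ⊥ | out 2 | ==
  [2] u=1 | in ⊥ | out ⊥ | ==
  [3] u=2 | in 2 | out 1 | prev ⊥ | push {0,1}
  [4] u=0 | in 1 | out ⊤ | prev 2 | push {2}
  [5] u=1 | in 1 | out 1 | prev ⊥ | push {0}
  [6] u=2 | in ⊤ | out ⊤ | prev 1 | push {1}
  [7] u=0 | in ⊤ | out ⊤ | ==
  [8] u=1 | in ⊤ | out ⊤ | prev 1 | push {0}
  [9] u=0 | in ⊤ | out ⊤ | ==

Converged values:
  [0] ⊤
  [1] ⊤
  [2] ⊤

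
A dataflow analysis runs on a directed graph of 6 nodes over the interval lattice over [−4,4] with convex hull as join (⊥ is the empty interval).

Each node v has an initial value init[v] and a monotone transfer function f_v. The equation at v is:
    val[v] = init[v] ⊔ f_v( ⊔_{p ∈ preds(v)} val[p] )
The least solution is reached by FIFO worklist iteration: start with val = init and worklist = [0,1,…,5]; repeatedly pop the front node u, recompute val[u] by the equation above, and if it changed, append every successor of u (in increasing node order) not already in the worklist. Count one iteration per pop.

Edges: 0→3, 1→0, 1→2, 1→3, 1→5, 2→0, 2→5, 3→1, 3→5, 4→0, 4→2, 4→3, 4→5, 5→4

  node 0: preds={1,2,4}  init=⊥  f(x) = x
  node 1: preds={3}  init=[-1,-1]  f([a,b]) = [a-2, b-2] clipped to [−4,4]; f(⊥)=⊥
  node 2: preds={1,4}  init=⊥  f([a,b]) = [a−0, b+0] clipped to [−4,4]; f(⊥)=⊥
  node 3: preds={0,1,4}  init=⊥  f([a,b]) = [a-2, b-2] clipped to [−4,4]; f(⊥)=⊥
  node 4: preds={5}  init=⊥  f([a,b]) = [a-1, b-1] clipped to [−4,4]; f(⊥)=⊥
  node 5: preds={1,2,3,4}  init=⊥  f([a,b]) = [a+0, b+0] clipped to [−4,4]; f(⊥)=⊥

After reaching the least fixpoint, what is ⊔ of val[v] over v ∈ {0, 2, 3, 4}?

[-4,-1]

Iteration log — 16 steps:
  step 1. node 0  ⊔preds=[-1,-1]  new=[-1,-1]  old=⊥  +wl: 
  step 2. node 1  ⊔preds=⊥  new=[-1,-1]  stable
  step 3. node 2  ⊔preds=[-1,-1]  new=[-1,-1]  old=⊥  +wl: 0
  step 4. node 3  ⊔preds=[-1,-1]  new=[-3,-3]  old=⊥  +wl: 1
  step 5. node 4  ⊔preds=⊥  new=⊥  stable
  step 6. node 5  ⊔preds=[-3,-1]  new=[-3,-1]  old=⊥  +wl: 4
  step 7. node 0  ⊔preds=[-1,-1]  new=[-1,-1]  stable
  step 8. node 1  ⊔preds=[-3,-3]  new=[-4,-1]  old=[-1,-1]  +wl: 0,2,3,5
  step 9. node 4  ⊔preds=[-3,-1]  new=[-4,-2]  old=⊥  +wl: 
  step 10. node 0  ⊔preds=[-4,-1]  new=[-4,-1]  old=[-1,-1]  +wl: 
  step 11. node 2  ⊔preds=[-4,-1]  new=[-4,-1]  old=[-1,-1]  +wl: 0
  step 12. node 3  ⊔preds=[-4,-1]  new=[-4,-3]  old=[-3,-3]  +wl: 1
  step 13. node 5  ⊔preds=[-4,-1]  new=[-4,-1]  old=[-3,-1]  +wl: 4
  step 14. node 0  ⊔preds=[-4,-1]  new=[-4,-1]  stable
  step 15. node 1  ⊔preds=[-4,-3]  new=[-4,-1]  stable
  step 16. node 4  ⊔preds=[-4,-1]  new=[-4,-2]  stable

Least fixpoint reached:
  node 0: [-4,-1]
  node 1: [-4,-1]
  node 2: [-4,-1]
  node 3: [-4,-3]
  node 4: [-4,-2]
  node 5: [-4,-1]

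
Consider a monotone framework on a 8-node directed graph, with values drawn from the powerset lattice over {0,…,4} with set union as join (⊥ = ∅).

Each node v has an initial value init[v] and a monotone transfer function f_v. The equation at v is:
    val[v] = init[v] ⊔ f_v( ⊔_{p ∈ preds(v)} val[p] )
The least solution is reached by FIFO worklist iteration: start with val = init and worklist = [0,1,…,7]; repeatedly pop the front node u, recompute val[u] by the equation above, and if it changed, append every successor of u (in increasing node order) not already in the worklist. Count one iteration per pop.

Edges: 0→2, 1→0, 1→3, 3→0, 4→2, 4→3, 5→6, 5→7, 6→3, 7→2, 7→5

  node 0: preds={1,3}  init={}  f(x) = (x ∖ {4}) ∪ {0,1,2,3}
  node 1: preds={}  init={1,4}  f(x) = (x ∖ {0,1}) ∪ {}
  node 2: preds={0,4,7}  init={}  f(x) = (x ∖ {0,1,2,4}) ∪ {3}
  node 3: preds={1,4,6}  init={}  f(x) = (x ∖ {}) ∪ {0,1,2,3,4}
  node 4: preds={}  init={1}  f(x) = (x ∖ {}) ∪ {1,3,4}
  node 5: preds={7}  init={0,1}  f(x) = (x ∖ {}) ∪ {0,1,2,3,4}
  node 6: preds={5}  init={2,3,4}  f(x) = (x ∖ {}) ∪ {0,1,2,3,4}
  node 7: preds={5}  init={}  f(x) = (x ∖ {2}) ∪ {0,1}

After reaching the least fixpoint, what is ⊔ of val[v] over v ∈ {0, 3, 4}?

Worklist (12 pops):
  #1 pop 0: in={1,4} → {0,1,2,3} (was {}); enqueue []
  #2 pop 1: in={} → {1,4} (no change)
  #3 pop 2: in={0,1,2,3} → {3} (was {}); enqueue []
  #4 pop 3: in={1,2,3,4} → {0,1,2,3,4} (was {}); enqueue [0]
  #5 pop 4: in={} → {1,3,4} (was {1}); enqueue [2,3]
  #6 pop 5: in={} → {0,1,2,3,4} (was {0,1}); enqueue []
  #7 pop 6: in={0,1,2,3,4} → {0,1,2,3,4} (was {2,3,4}); enqueue []
  #8 pop 7: in={0,1,2,3,4} → {0,1,3,4} (was {}); enqueue [5]
  #9 pop 0: in={0,1,2,3,4} → {0,1,2,3} (no change)
  #10 pop 2: in={0,1,2,3,4} → {3} (no change)
  #11 pop 3: in={0,1,2,3,4} → {0,1,2,3,4} (no change)
  #12 pop 5: in={0,1,3,4} → {0,1,2,3,4} (no change)

Fixpoint:
  val[0] = {0,1,2,3}
  val[1] = {1,4}
  val[2] = {3}
  val[3] = {0,1,2,3,4}
  val[4] = {1,3,4}
  val[5] = {0,1,2,3,4}
  val[6] = {0,1,2,3,4}
  val[7] = {0,1,3,4}

{0,1,2,3,4}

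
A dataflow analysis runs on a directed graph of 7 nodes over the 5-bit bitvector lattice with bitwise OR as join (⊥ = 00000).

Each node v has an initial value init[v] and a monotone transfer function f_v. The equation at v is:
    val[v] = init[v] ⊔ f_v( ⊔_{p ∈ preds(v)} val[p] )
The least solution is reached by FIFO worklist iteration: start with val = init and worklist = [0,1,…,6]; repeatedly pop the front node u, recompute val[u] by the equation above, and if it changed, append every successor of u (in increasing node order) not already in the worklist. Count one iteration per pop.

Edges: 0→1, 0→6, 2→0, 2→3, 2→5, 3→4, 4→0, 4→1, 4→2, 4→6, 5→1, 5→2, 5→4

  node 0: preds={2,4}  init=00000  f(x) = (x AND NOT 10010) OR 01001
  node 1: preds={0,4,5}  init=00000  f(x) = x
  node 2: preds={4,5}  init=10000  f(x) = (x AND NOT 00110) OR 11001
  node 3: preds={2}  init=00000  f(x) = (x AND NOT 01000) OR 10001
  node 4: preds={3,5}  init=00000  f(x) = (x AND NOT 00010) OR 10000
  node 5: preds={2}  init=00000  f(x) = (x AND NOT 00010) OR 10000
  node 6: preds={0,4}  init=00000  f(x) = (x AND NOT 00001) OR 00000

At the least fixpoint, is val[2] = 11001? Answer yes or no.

Iteration log — 15 steps:
  step 1. node 0  ⊔preds=10000  new=01001  old=00000  +wl: 
  step 2. node 1  ⊔preds=01001  new=01001  old=00000  +wl: 
  step 3. node 2  ⊔preds=00000  new=11001  old=10000  +wl: 0
  step 4. node 3  ⊔preds=11001  new=10001  old=00000  +wl: 
  step 5. node 4  ⊔preds=10001  new=10001  old=00000  +wl: 1,2
  step 6. node 5  ⊔preds=11001  new=11001  old=00000  +wl: 4
  step 7. node 6  ⊔preds=11001  new=11000  old=00000  +wl: 
  step 8. node 0  ⊔preds=11001  new=01001  stable
  step 9. node 1  ⊔preds=11001  new=11001  old=01001  +wl: 
  step 10. node 2  ⊔preds=11001  new=11001  stable
  step 11. node 4  ⊔preds=11001  new=11001  old=10001  +wl: 0,1,2,6
  step 12. node 0  ⊔preds=11001  new=01001  stable
  step 13. node 1  ⊔preds=11001  new=11001  stable
  step 14. node 2  ⊔preds=11001  new=11001  stable
  step 15. node 6  ⊔preds=11001  new=11000  stable

Least fixpoint reached:
  node 0: 01001
  node 1: 11001
  node 2: 11001
  node 3: 10001
  node 4: 11001
  node 5: 11001
  node 6: 11000

yes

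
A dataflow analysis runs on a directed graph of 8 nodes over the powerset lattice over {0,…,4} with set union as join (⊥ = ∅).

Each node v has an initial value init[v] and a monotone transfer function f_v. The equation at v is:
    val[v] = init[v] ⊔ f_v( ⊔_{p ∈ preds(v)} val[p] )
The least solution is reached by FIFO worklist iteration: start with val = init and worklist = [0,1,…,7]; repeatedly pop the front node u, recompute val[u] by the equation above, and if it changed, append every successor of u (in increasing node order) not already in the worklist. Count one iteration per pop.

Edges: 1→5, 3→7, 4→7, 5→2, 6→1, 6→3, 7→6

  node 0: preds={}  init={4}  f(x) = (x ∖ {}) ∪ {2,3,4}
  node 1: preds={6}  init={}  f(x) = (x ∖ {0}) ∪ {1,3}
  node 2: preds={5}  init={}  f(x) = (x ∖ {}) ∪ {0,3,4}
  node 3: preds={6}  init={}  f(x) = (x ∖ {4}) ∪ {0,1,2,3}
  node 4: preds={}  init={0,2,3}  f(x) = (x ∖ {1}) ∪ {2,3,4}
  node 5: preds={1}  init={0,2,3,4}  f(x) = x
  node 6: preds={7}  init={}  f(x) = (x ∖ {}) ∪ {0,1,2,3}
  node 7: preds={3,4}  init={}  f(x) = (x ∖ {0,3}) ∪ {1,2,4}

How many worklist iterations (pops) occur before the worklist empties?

16

Iteration log — 16 steps:
  step 1. node 0  ⊔preds={}  new={2,3,4}  old={4}  +wl: 
  step 2. node 1  ⊔preds={}  new={1,3}  old={}  +wl: 
  step 3. node 2  ⊔preds={0,2,3,4}  new={0,2,3,4}  old={}  +wl: 
  step 4. node 3  ⊔preds={}  new={0,1,2,3}  old={}  +wl: 
  step 5. node 4  ⊔preds={}  new={0,2,3,4}  old={0,2,3}  +wl: 
  step 6. node 5  ⊔preds={1,3}  new={0,1,2,3,4}  old={0,2,3,4}  +wl: 2
  step 7. node 6  ⊔preds={}  new={0,1,2,3}  old={}  +wl: 1,3
  step 8. node 7  ⊔preds={0,1,2,3,4}  new={1,2,4}  old={}  +wl: 6
  step 9. node 2  ⊔preds={0,1,2,3,4}  new={0,1,2,3,4}  old={0,2,3,4}  +wl: 
  step 10. node 1  ⊔preds={0,1,2,3}  new={1,2,3}  old={1,3}  +wl: 5
  step 11. node 3  ⊔preds={0,1,2,3}  new={0,1,2,3}  stable
  step 12. node 6  ⊔preds={1,2,4}  new={0,1,2,3,4}  old={0,1,2,3}  +wl: 1,3
  step 13. node 5  ⊔preds={1,2,3}  new={0,1,2,3,4}  stable
  step 14. node 1  ⊔preds={0,1,2,3,4}  new={1,2,3,4}  old={1,2,3}  +wl: 5
  step 15. node 3  ⊔preds={0,1,2,3,4}  new={0,1,2,3}  stable
  step 16. node 5  ⊔preds={1,2,3,4}  new={0,1,2,3,4}  stable

Least fixpoint reached:
  node 0: {2,3,4}
  node 1: {1,2,3,4}
  node 2: {0,1,2,3,4}
  node 3: {0,1,2,3}
  node 4: {0,2,3,4}
  node 5: {0,1,2,3,4}
  node 6: {0,1,2,3,4}
  node 7: {1,2,4}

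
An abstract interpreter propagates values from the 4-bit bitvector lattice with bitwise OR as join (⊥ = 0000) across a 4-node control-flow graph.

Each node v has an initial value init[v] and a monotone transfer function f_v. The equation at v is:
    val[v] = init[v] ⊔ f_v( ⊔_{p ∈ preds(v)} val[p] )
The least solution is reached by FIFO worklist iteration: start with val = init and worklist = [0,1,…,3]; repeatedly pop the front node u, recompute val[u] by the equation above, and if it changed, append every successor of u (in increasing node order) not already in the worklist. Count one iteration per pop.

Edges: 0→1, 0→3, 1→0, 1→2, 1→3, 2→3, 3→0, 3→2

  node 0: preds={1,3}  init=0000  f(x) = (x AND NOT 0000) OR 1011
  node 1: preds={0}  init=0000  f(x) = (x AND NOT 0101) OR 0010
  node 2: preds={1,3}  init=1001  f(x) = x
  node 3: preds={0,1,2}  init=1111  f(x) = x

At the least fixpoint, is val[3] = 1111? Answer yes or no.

Trace (5 dequeues):
  [1] u=0 | in 1111 | out 1111 | prev 0000 | push {}
  [2] u=1 | in 1111 | out 1010 | prev 0000 | push {0}
  [3] u=2 | in 1111 | out 1111 | prev 1001 | push {}
  [4] u=3 | in 1111 | out 1111 | ==
  [5] u=0 | in 1111 | out 1111 | ==

Converged values:
  [0] 1111
  [1] 1010
  [2] 1111
  [3] 1111

yes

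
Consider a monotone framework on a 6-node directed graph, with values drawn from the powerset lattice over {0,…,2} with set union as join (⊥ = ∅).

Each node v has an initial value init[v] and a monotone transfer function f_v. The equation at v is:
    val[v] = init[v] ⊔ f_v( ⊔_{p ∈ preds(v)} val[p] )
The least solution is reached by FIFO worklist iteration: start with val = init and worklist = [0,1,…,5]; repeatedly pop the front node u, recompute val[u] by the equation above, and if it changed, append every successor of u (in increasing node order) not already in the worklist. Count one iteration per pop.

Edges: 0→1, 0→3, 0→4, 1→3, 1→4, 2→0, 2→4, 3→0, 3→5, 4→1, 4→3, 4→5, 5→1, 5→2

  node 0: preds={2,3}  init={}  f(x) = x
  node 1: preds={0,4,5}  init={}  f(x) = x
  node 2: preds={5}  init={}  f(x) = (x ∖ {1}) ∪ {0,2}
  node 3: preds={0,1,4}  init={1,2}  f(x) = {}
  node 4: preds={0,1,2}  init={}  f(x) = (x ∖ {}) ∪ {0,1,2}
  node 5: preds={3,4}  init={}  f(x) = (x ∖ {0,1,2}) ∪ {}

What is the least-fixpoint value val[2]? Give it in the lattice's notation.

{0,2}

Iteration log — 10 steps:
  step 1. node 0  ⊔preds={1,2}  new={1,2}  old={}  +wl: 
  step 2. node 1  ⊔preds={1,2}  new={1,2}  old={}  +wl: 
  step 3. node 2  ⊔preds={}  new={0,2}  old={}  +wl: 0
  step 4. node 3  ⊔preds={1,2}  new={1,2}  stable
  step 5. node 4  ⊔preds={0,1,2}  new={0,1,2}  old={}  +wl: 1,3
  step 6. node 5  ⊔preds={0,1,2}  new={}  stable
  step 7. node 0  ⊔preds={0,1,2}  new={0,1,2}  old={1,2}  +wl: 4
  step 8. node 1  ⊔preds={0,1,2}  new={0,1,2}  old={1,2}  +wl: 
  step 9. node 3  ⊔preds={0,1,2}  new={1,2}  stable
  step 10. node 4  ⊔preds={0,1,2}  new={0,1,2}  stable

Least fixpoint reached:
  node 0: {0,1,2}
  node 1: {0,1,2}
  node 2: {0,2}
  node 3: {1,2}
  node 4: {0,1,2}
  node 5: {}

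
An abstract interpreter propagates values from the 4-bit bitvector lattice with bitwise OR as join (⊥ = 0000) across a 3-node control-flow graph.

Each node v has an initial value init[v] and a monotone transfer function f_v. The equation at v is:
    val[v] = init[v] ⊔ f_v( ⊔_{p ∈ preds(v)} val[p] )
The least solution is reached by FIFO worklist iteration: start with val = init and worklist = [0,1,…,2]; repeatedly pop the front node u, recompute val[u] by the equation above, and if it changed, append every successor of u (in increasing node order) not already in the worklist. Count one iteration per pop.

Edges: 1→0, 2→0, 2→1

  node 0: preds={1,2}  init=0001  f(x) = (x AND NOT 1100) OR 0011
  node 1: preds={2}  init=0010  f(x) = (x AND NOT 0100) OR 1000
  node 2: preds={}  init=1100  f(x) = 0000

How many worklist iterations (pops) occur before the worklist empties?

4

Trace (4 dequeues):
  [1] u=0 | in 1110 | out 0011 | prev 0001 | push {}
  [2] u=1 | in 1100 | out 1010 | prev 0010 | push {0}
  [3] u=2 | in 0000 | out 1100 | ==
  [4] u=0 | in 1110 | out 0011 | ==

Converged values:
  [0] 0011
  [1] 1010
  [2] 1100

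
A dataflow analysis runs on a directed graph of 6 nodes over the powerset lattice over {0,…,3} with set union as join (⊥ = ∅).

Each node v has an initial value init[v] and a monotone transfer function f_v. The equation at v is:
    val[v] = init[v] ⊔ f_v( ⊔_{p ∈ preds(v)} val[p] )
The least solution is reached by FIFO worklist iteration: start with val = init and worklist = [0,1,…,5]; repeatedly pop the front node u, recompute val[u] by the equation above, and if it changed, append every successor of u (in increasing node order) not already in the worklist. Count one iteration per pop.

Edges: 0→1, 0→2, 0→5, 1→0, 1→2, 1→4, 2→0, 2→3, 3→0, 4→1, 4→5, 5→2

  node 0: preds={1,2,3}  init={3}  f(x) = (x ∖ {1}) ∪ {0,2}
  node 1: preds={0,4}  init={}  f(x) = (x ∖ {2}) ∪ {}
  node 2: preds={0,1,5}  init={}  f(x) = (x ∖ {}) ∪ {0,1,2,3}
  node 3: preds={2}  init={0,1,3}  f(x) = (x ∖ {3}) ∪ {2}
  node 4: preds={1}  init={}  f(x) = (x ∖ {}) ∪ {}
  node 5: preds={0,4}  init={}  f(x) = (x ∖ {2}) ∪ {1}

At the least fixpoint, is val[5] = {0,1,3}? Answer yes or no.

yes

Worklist (9 pops):
  #1 pop 0: in={0,1,3} → {0,2,3} (was {3}); enqueue []
  #2 pop 1: in={0,2,3} → {0,3} (was {}); enqueue [0]
  #3 pop 2: in={0,2,3} → {0,1,2,3} (was {}); enqueue []
  #4 pop 3: in={0,1,2,3} → {0,1,2,3} (was {0,1,3}); enqueue []
  #5 pop 4: in={0,3} → {0,3} (was {}); enqueue [1]
  #6 pop 5: in={0,2,3} → {0,1,3} (was {}); enqueue [2]
  #7 pop 0: in={0,1,2,3} → {0,2,3} (no change)
  #8 pop 1: in={0,2,3} → {0,3} (no change)
  #9 pop 2: in={0,1,2,3} → {0,1,2,3} (no change)

Fixpoint:
  val[0] = {0,2,3}
  val[1] = {0,3}
  val[2] = {0,1,2,3}
  val[3] = {0,1,2,3}
  val[4] = {0,3}
  val[5] = {0,1,3}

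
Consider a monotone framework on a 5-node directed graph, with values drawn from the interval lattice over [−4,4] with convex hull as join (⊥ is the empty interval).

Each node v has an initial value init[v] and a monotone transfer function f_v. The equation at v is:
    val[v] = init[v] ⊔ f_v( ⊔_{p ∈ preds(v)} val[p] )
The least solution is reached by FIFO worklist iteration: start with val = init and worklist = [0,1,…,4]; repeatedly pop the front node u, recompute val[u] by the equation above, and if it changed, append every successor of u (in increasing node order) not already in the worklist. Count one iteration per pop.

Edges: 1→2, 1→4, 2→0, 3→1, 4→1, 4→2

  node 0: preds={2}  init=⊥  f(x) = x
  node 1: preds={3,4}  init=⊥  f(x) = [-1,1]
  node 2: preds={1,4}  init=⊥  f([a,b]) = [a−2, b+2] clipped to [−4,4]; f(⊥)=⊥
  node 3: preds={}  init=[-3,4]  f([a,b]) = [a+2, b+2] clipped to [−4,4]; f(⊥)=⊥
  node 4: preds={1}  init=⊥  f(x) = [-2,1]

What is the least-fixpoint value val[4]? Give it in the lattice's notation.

Worklist (9 pops):
  #1 pop 0: in=⊥ → ⊥ (no change)
  #2 pop 1: in=[-3,4] → [-1,1] (was ⊥); enqueue []
  #3 pop 2: in=[-1,1] → [-3,3] (was ⊥); enqueue [0]
  #4 pop 3: in=⊥ → [-3,4] (no change)
  #5 pop 4: in=[-1,1] → [-2,1] (was ⊥); enqueue [1,2]
  #6 pop 0: in=[-3,3] → [-3,3] (was ⊥); enqueue []
  #7 pop 1: in=[-3,4] → [-1,1] (no change)
  #8 pop 2: in=[-2,1] → [-4,3] (was [-3,3]); enqueue [0]
  #9 pop 0: in=[-4,3] → [-4,3] (was [-3,3]); enqueue []

Fixpoint:
  val[0] = [-4,3]
  val[1] = [-1,1]
  val[2] = [-4,3]
  val[3] = [-3,4]
  val[4] = [-2,1]

[-2,1]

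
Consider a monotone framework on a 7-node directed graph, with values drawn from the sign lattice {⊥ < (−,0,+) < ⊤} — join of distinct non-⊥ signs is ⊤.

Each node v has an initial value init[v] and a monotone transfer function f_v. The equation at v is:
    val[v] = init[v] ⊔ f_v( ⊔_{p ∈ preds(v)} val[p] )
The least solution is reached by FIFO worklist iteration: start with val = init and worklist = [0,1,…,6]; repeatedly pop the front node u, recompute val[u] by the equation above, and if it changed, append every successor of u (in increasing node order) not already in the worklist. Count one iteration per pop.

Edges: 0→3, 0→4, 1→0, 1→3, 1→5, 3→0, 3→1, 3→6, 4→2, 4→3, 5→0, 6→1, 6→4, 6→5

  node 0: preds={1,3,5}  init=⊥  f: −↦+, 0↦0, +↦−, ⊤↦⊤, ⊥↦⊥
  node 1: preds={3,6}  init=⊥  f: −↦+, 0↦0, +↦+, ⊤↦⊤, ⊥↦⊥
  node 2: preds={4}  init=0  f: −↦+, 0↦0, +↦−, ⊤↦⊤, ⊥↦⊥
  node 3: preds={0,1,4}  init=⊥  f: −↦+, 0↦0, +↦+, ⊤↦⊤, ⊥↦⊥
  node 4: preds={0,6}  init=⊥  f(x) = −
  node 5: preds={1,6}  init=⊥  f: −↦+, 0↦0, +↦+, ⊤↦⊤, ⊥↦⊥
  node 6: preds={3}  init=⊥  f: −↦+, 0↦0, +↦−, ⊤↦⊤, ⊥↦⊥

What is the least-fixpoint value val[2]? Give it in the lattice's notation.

Trace (23 dequeues):
  [1] u=0 | in ⊥ | out ⊥ | ==
  [2] u=1 | in ⊥ | out ⊥ | ==
  [3] u=2 | in ⊥ | out 0 | ==
  [4] u=3 | in ⊥ | out ⊥ | ==
  [5] u=4 | in ⊥ | out − | prev ⊥ | push {2,3}
  [6] u=5 | in ⊥ | out ⊥ | ==
  [7] u=6 | in ⊥ | out ⊥ | ==
  [8] u=2 | in − | out ⊤ | prev 0 | push {}
  [9] u=3 | in − | out + | prev ⊥ | push {0,1,6}
  [10] u=0 | in + | out − | prev ⊥ | push {3,4}
  [11] u=1 | in + | out + | prev ⊥ | push {0,5}
  [12] u=6 | in + | out − | prev ⊥ | push {1}
  [13] u=3 | in ⊤ | out ⊤ | prev + | push {6}
  [14] u=4 | in − | out − | ==
  [15] u=0 | in ⊤ | out ⊤ | prev − | push {3,4}
  [16] u=5 | in ⊤ | out ⊤ | prev ⊥ | push {0}
  [17] u=1 | in ⊤ | out ⊤ | prev + | push {5}
  [18] u=6 | in ⊤ | out ⊤ | prev − | push {1}
  [19] u=3 | in ⊤ | out ⊤ | ==
  [20] u=4 | in ⊤ | out − | ==
  [21] u=0 | in ⊤ | out ⊤ | ==
  [22] u=5 | in ⊤ | out ⊤ | ==
  [23] u=1 | in ⊤ | out ⊤ | ==

Converged values:
  [0] ⊤
  [1] ⊤
  [2] ⊤
  [3] ⊤
  [4] −
  [5] ⊤
  [6] ⊤

⊤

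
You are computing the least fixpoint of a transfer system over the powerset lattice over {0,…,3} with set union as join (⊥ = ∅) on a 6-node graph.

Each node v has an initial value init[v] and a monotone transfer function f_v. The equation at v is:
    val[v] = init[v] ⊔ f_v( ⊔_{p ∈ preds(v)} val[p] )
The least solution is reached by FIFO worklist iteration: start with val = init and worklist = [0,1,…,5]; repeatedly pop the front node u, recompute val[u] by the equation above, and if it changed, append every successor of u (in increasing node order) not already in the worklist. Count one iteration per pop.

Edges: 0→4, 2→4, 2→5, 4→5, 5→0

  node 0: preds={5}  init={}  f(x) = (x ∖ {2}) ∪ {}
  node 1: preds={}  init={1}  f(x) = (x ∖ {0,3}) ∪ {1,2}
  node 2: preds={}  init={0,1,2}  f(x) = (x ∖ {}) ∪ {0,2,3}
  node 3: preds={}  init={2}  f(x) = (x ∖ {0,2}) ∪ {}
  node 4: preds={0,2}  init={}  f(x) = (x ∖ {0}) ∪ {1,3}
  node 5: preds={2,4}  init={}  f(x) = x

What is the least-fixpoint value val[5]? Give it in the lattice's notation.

{0,1,2,3}

Worklist (8 pops):
  #1 pop 0: in={} → {} (no change)
  #2 pop 1: in={} → {1,2} (was {1}); enqueue []
  #3 pop 2: in={} → {0,1,2,3} (was {0,1,2}); enqueue []
  #4 pop 3: in={} → {2} (no change)
  #5 pop 4: in={0,1,2,3} → {1,2,3} (was {}); enqueue []
  #6 pop 5: in={0,1,2,3} → {0,1,2,3} (was {}); enqueue [0]
  #7 pop 0: in={0,1,2,3} → {0,1,3} (was {}); enqueue [4]
  #8 pop 4: in={0,1,2,3} → {1,2,3} (no change)

Fixpoint:
  val[0] = {0,1,3}
  val[1] = {1,2}
  val[2] = {0,1,2,3}
  val[3] = {2}
  val[4] = {1,2,3}
  val[5] = {0,1,2,3}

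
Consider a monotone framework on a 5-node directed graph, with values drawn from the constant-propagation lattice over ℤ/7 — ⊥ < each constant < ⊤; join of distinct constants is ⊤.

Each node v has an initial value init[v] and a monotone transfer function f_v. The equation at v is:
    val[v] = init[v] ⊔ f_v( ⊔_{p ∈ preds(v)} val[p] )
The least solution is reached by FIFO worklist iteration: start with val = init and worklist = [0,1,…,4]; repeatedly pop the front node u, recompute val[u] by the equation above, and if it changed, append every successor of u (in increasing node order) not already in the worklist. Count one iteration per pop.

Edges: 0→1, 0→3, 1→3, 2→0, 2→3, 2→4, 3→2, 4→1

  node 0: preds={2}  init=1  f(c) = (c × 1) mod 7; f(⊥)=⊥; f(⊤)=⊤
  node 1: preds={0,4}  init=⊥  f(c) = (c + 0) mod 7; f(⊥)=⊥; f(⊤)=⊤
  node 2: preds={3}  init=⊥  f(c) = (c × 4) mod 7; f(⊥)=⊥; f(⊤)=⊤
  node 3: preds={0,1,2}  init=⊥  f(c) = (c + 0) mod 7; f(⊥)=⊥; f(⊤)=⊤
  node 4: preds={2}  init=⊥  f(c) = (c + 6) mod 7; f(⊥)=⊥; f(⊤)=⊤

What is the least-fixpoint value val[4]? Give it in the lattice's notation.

Worklist (15 pops):
  #1 pop 0: in=⊥ → 1 (no change)
  #2 pop 1: in=1 → 1 (was ⊥); enqueue []
  #3 pop 2: in=⊥ → ⊥ (no change)
  #4 pop 3: in=1 → 1 (was ⊥); enqueue [2]
  #5 pop 4: in=⊥ → ⊥ (no change)
  #6 pop 2: in=1 → 4 (was ⊥); enqueue [0,3,4]
  #7 pop 0: in=4 → ⊤ (was 1); enqueue [1]
  #8 pop 3: in=⊤ → ⊤ (was 1); enqueue [2]
  #9 pop 4: in=4 → 3 (was ⊥); enqueue []
  #10 pop 1: in=⊤ → ⊤ (was 1); enqueue [3]
  #11 pop 2: in=⊤ → ⊤ (was 4); enqueue [0,4]
  #12 pop 3: in=⊤ → ⊤ (no change)
  #13 pop 0: in=⊤ → ⊤ (no change)
  #14 pop 4: in=⊤ → ⊤ (was 3); enqueue [1]
  #15 pop 1: in=⊤ → ⊤ (no change)

Fixpoint:
  val[0] = ⊤
  val[1] = ⊤
  val[2] = ⊤
  val[3] = ⊤
  val[4] = ⊤

⊤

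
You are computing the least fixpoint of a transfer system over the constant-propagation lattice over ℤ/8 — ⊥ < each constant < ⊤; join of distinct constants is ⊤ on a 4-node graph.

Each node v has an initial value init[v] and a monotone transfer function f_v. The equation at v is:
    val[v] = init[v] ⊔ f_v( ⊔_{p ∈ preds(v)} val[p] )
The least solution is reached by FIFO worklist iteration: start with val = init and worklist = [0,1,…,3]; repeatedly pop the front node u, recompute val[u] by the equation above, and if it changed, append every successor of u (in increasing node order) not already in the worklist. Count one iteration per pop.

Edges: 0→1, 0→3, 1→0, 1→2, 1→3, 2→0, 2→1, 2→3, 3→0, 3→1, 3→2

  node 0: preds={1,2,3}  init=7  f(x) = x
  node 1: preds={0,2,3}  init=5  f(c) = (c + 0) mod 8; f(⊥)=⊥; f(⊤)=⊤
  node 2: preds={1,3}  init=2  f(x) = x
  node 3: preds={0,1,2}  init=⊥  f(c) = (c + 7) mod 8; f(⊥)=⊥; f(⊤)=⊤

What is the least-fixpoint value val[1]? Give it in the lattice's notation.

⊤

Worklist (7 pops):
  #1 pop 0: in=⊤ → ⊤ (was 7); enqueue []
  #2 pop 1: in=⊤ → ⊤ (was 5); enqueue [0]
  #3 pop 2: in=⊤ → ⊤ (was 2); enqueue [1]
  #4 pop 3: in=⊤ → ⊤ (was ⊥); enqueue [2]
  #5 pop 0: in=⊤ → ⊤ (no change)
  #6 pop 1: in=⊤ → ⊤ (no change)
  #7 pop 2: in=⊤ → ⊤ (no change)

Fixpoint:
  val[0] = ⊤
  val[1] = ⊤
  val[2] = ⊤
  val[3] = ⊤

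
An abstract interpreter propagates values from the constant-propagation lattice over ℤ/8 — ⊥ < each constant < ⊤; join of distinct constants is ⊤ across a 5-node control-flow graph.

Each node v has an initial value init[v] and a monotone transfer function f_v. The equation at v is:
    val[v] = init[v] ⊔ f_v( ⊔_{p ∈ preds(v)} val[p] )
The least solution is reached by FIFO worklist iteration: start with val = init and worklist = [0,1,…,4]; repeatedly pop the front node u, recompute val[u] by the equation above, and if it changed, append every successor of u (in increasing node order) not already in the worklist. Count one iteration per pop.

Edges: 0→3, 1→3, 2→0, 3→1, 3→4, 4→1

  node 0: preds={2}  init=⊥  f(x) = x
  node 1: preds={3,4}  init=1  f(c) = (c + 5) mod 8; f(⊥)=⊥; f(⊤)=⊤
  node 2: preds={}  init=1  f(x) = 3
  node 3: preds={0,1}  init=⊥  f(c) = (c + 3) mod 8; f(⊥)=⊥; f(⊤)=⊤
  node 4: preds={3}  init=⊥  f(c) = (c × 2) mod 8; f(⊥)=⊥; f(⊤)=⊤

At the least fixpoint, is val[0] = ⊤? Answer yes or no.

yes

Iteration log — 11 steps:
  step 1. node 0  ⊔preds=1  new=1  old=⊥  +wl: 
  step 2. node 1  ⊔preds=⊥  new=1  stable
  step 3. node 2  ⊔preds=⊥  new=⊤  old=1  +wl: 0
  step 4. node 3  ⊔preds=1  new=4  old=⊥  +wl: 1
  step 5. node 4  ⊔preds=4  new=0  old=⊥  +wl: 
  step 6. node 0  ⊔preds=⊤  new=⊤  old=1  +wl: 3
  step 7. node 1  ⊔preds=⊤  new=⊤  old=1  +wl: 
  step 8. node 3  ⊔preds=⊤  new=⊤  old=4  +wl: 1,4
  step 9. node 1  ⊔preds=⊤  new=⊤  stable
  step 10. node 4  ⊔preds=⊤  new=⊤  old=0  +wl: 1
  step 11. node 1  ⊔preds=⊤  new=⊤  stable

Least fixpoint reached:
  node 0: ⊤
  node 1: ⊤
  node 2: ⊤
  node 3: ⊤
  node 4: ⊤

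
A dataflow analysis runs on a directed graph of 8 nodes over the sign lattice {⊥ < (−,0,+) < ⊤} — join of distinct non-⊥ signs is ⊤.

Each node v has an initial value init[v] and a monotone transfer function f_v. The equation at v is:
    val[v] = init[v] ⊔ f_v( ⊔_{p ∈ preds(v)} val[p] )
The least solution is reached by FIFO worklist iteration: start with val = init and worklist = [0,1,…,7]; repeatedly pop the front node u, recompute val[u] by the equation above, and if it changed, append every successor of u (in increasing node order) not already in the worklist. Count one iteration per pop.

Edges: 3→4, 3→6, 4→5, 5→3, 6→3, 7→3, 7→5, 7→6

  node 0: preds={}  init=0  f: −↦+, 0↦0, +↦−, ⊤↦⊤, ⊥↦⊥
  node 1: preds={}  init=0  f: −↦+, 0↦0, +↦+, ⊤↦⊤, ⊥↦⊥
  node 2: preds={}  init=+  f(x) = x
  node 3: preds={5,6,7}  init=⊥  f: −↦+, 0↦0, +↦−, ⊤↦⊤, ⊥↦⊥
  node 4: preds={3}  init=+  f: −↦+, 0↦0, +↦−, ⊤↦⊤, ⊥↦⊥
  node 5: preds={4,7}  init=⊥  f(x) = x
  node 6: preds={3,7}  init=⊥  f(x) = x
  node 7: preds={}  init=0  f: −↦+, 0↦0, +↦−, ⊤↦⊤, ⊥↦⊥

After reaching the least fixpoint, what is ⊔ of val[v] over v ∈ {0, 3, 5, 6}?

Worklist (12 pops):
  #1 pop 0: in=⊥ → 0 (no change)
  #2 pop 1: in=⊥ → 0 (no change)
  #3 pop 2: in=⊥ → + (no change)
  #4 pop 3: in=0 → 0 (was ⊥); enqueue []
  #5 pop 4: in=0 → ⊤ (was +); enqueue []
  #6 pop 5: in=⊤ → ⊤ (was ⊥); enqueue [3]
  #7 pop 6: in=0 → 0 (was ⊥); enqueue []
  #8 pop 7: in=⊥ → 0 (no change)
  #9 pop 3: in=⊤ → ⊤ (was 0); enqueue [4,6]
  #10 pop 4: in=⊤ → ⊤ (no change)
  #11 pop 6: in=⊤ → ⊤ (was 0); enqueue [3]
  #12 pop 3: in=⊤ → ⊤ (no change)

Fixpoint:
  val[0] = 0
  val[1] = 0
  val[2] = +
  val[3] = ⊤
  val[4] = ⊤
  val[5] = ⊤
  val[6] = ⊤
  val[7] = 0

⊤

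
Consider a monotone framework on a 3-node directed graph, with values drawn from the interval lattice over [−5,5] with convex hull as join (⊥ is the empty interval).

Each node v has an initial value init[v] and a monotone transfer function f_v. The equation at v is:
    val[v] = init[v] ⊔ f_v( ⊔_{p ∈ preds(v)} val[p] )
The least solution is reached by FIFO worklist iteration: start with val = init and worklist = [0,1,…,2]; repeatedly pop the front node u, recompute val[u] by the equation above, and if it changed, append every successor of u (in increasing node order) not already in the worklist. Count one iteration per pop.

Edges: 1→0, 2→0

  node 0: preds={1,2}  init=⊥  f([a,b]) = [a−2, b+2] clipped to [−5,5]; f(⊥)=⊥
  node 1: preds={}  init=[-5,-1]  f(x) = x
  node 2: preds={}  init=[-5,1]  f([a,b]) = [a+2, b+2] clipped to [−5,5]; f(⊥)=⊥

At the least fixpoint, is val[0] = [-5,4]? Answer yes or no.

Trace (3 dequeues):
  [1] u=0 | in [-5,1] | out [-5,3] | prev ⊥ | push {}
  [2] u=1 | in ⊥ | out [-5,-1] | ==
  [3] u=2 | in ⊥ | out [-5,1] | ==

Converged values:
  [0] [-5,3]
  [1] [-5,-1]
  [2] [-5,1]

no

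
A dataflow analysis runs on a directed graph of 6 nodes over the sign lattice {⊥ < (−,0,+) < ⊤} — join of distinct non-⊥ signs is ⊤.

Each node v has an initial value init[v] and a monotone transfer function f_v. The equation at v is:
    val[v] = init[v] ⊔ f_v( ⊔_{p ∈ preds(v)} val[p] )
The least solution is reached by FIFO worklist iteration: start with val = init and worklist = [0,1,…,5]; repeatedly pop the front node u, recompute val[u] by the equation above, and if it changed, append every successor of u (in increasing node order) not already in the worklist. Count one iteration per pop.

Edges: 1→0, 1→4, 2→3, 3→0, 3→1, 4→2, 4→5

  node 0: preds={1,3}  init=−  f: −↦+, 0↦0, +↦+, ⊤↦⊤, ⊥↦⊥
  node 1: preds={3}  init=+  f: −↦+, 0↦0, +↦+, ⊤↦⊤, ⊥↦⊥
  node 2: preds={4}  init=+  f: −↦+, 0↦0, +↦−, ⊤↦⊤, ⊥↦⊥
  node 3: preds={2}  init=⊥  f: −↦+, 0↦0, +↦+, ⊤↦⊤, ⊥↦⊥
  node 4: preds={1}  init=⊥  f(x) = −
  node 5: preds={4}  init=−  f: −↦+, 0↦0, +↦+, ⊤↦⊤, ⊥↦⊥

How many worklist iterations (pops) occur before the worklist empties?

Iteration log — 9 steps:
  step 1. node 0  ⊔preds=+  new=⊤  old=−  +wl: 
  step 2. node 1  ⊔preds=⊥  new=+  stable
  step 3. node 2  ⊔preds=⊥  new=+  stable
  step 4. node 3  ⊔preds=+  new=+  old=⊥  +wl: 0,1
  step 5. node 4  ⊔preds=+  new=−  old=⊥  +wl: 2
  step 6. node 5  ⊔preds=−  new=⊤  old=−  +wl: 
  step 7. node 0  ⊔preds=+  new=⊤  stable
  step 8. node 1  ⊔preds=+  new=+  stable
  step 9. node 2  ⊔preds=−  new=+  stable

Least fixpoint reached:
  node 0: ⊤
  node 1: +
  node 2: +
  node 3: +
  node 4: −
  node 5: ⊤

9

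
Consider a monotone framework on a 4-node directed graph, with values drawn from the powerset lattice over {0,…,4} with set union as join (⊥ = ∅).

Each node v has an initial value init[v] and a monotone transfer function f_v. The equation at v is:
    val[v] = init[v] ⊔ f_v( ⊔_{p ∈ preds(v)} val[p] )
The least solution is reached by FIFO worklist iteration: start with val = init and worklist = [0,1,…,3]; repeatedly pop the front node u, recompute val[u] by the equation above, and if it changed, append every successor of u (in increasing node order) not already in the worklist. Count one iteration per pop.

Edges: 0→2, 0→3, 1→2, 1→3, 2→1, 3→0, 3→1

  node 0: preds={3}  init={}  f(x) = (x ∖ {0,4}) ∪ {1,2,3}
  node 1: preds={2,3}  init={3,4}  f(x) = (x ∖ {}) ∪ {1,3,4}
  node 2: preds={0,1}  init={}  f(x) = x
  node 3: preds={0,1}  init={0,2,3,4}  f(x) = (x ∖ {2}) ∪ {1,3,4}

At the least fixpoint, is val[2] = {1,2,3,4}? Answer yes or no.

no

Trace (6 dequeues):
  [1] u=0 | in {0,2,3,4} | out {1,2,3} | prev {} | push {}
  [2] u=1 | in {0,2,3,4} | out {0,1,2,3,4} | prev {3,4} | push {}
  [3] u=2 | in {0,1,2,3,4} | out {0,1,2,3,4} | prev {} | push {1}
  [4] u=3 | in {0,1,2,3,4} | out {0,1,2,3,4} | prev {0,2,3,4} | push {0}
  [5] u=1 | in {0,1,2,3,4} | out {0,1,2,3,4} | ==
  [6] u=0 | in {0,1,2,3,4} | out {1,2,3} | ==

Converged values:
  [0] {1,2,3}
  [1] {0,1,2,3,4}
  [2] {0,1,2,3,4}
  [3] {0,1,2,3,4}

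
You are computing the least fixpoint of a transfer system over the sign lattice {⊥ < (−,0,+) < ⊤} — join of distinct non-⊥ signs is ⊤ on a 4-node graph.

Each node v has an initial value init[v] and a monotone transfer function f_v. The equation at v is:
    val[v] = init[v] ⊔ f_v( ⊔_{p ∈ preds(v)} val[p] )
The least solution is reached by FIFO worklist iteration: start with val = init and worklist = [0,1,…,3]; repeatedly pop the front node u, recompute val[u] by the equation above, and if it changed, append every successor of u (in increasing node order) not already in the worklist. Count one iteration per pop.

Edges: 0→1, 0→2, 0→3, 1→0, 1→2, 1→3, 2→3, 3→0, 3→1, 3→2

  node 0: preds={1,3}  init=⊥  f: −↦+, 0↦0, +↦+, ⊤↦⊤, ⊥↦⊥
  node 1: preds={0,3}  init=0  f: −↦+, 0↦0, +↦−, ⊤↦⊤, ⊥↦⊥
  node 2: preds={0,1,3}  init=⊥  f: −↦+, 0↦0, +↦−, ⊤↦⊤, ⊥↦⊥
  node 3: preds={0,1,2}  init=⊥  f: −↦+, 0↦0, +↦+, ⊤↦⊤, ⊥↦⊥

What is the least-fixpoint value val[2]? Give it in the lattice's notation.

0

Worklist (7 pops):
  #1 pop 0: in=0 → 0 (was ⊥); enqueue []
  #2 pop 1: in=0 → 0 (no change)
  #3 pop 2: in=0 → 0 (was ⊥); enqueue []
  #4 pop 3: in=0 → 0 (was ⊥); enqueue [0,1,2]
  #5 pop 0: in=0 → 0 (no change)
  #6 pop 1: in=0 → 0 (no change)
  #7 pop 2: in=0 → 0 (no change)

Fixpoint:
  val[0] = 0
  val[1] = 0
  val[2] = 0
  val[3] = 0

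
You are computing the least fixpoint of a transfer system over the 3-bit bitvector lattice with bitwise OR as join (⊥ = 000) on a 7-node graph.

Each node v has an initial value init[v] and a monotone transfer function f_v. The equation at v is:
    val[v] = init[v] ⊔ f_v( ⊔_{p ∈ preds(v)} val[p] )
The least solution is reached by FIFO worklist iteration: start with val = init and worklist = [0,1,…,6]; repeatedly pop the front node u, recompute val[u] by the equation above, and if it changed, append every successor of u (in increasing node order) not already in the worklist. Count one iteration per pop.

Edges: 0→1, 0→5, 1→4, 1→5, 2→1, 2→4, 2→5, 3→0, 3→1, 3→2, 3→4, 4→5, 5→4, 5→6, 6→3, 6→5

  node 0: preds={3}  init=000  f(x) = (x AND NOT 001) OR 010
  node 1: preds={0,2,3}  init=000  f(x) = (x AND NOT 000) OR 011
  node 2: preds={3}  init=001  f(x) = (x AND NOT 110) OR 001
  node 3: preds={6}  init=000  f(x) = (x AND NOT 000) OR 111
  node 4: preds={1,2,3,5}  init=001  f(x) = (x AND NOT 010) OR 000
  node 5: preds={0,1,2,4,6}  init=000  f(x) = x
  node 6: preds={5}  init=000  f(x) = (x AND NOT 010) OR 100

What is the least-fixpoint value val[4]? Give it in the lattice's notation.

Iteration log — 13 steps:
  step 1. node 0  ⊔preds=000  new=010  old=000  +wl: 
  step 2. node 1  ⊔preds=011  new=011  old=000  +wl: 
  step 3. node 2  ⊔preds=000  new=001  stable
  step 4. node 3  ⊔preds=000  new=111  old=000  +wl: 0,1,2
  step 5. node 4  ⊔preds=111  new=101  old=001  +wl: 
  step 6. node 5  ⊔preds=111  new=111  old=000  +wl: 4
  step 7. node 6  ⊔preds=111  new=101  old=000  +wl: 3,5
  step 8. node 0  ⊔preds=111  new=110  old=010  +wl: 
  step 9. node 1  ⊔preds=111  new=111  old=011  +wl: 
  step 10. node 2  ⊔preds=111  new=001  stable
  step 11. node 4  ⊔preds=111  new=101  stable
  step 12. node 3  ⊔preds=101  new=111  stable
  step 13. node 5  ⊔preds=111  new=111  stable

Least fixpoint reached:
  node 0: 110
  node 1: 111
  node 2: 001
  node 3: 111
  node 4: 101
  node 5: 111
  node 6: 101

101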